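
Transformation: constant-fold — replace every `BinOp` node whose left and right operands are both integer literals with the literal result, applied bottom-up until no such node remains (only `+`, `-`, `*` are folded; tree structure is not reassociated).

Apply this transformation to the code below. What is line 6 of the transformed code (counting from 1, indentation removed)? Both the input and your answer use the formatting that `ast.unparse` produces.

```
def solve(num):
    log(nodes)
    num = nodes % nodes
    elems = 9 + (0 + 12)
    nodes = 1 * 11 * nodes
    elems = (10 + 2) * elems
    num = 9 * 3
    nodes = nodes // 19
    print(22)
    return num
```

Transformed code:
def solve(num):
    log(nodes)
    num = nodes % nodes
    elems = 21
    nodes = 11 * nodes
    elems = 12 * elems
    num = 27
    nodes = nodes // 19
    print(22)
    return num

elems = 12 * elems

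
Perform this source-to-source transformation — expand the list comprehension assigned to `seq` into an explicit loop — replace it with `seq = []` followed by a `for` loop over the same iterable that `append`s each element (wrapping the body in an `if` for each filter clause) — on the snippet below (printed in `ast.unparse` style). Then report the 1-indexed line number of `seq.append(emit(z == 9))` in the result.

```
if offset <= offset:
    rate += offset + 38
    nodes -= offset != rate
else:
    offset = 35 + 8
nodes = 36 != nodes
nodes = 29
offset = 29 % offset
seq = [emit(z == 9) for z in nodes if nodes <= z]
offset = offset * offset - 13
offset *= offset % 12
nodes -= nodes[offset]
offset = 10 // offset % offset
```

12

Transformed code:
if offset <= offset:
    rate += offset + 38
    nodes -= offset != rate
else:
    offset = 35 + 8
nodes = 36 != nodes
nodes = 29
offset = 29 % offset
seq = []
for z in nodes:
    if nodes <= z:
        seq.append(emit(z == 9))
offset = offset * offset - 13
offset *= offset % 12
nodes -= nodes[offset]
offset = 10 // offset % offset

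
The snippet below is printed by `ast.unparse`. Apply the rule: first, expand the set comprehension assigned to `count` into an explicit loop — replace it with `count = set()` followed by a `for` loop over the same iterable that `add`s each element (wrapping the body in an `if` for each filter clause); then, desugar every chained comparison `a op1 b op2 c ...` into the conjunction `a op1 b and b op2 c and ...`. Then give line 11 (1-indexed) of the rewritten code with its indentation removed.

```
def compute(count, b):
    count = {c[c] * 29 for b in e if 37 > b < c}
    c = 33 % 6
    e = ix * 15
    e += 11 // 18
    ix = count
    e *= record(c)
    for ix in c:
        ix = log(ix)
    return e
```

Transformed code:
def compute(count, b):
    count = set()
    for b in e:
        if 37 > b and b < c:
            count.add(c[c] * 29)
    c = 33 % 6
    e = ix * 15
    e += 11 // 18
    ix = count
    e *= record(c)
    for ix in c:
        ix = log(ix)
    return e

for ix in c:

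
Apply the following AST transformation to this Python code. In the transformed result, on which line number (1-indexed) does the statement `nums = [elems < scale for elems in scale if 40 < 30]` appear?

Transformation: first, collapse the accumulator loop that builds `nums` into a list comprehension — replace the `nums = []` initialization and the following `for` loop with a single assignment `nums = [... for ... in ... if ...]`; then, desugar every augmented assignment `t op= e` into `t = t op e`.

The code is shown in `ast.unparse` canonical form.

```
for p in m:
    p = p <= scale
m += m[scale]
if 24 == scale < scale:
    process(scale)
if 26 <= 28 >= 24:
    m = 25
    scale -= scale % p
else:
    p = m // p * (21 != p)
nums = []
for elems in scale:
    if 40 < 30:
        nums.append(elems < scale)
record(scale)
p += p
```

Transformed code:
for p in m:
    p = p <= scale
m = m + m[scale]
if 24 == scale < scale:
    process(scale)
if 26 <= 28 >= 24:
    m = 25
    scale = scale - scale % p
else:
    p = m // p * (21 != p)
nums = [elems < scale for elems in scale if 40 < 30]
record(scale)
p = p + p

11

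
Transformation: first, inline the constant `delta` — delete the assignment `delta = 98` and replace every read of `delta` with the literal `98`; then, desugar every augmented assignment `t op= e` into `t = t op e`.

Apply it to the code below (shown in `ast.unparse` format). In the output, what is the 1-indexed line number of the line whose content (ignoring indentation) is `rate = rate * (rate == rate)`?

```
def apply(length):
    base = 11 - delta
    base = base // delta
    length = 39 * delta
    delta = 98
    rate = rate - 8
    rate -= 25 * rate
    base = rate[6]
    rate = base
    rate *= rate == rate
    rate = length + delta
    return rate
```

Transformed code:
def apply(length):
    base = 11 - 98
    base = base // 98
    length = 39 * 98
    rate = rate - 8
    rate = rate - 25 * rate
    base = rate[6]
    rate = base
    rate = rate * (rate == rate)
    rate = length + 98
    return rate

9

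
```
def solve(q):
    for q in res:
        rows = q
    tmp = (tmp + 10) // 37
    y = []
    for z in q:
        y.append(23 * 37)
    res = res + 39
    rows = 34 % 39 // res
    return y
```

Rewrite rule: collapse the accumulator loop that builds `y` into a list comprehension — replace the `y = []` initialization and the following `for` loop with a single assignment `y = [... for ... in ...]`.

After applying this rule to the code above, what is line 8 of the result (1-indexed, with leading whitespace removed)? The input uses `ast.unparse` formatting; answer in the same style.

Transformed code:
def solve(q):
    for q in res:
        rows = q
    tmp = (tmp + 10) // 37
    y = [23 * 37 for z in q]
    res = res + 39
    rows = 34 % 39 // res
    return y

return y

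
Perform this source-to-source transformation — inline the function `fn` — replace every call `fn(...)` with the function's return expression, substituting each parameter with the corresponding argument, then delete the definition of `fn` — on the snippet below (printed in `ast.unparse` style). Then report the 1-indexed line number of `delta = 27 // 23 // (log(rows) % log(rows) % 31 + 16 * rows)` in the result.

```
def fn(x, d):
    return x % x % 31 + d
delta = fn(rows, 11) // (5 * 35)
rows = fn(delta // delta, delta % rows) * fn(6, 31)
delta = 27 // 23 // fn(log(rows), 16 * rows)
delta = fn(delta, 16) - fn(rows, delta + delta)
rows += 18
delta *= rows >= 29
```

Transformed code:
delta = (rows % rows % 31 + 11) // (5 * 35)
rows = (delta // delta % (delta // delta) % 31 + delta % rows) * (6 % 6 % 31 + 31)
delta = 27 // 23 // (log(rows) % log(rows) % 31 + 16 * rows)
delta = delta % delta % 31 + 16 - (rows % rows % 31 + (delta + delta))
rows += 18
delta *= rows >= 29

3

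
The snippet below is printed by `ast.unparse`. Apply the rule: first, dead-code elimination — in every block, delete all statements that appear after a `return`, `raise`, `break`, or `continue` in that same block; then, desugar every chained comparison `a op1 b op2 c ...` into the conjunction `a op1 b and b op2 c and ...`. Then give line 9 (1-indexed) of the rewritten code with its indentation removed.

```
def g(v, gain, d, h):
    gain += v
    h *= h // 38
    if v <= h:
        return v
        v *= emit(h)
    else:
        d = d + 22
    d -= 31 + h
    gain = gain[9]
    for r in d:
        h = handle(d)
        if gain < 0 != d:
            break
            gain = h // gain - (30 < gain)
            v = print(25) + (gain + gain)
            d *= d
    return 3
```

Transformed code:
def g(v, gain, d, h):
    gain += v
    h *= h // 38
    if v <= h:
        return v
    else:
        d = d + 22
    d -= 31 + h
    gain = gain[9]
    for r in d:
        h = handle(d)
        if gain < 0 and 0 != d:
            break
    return 3

gain = gain[9]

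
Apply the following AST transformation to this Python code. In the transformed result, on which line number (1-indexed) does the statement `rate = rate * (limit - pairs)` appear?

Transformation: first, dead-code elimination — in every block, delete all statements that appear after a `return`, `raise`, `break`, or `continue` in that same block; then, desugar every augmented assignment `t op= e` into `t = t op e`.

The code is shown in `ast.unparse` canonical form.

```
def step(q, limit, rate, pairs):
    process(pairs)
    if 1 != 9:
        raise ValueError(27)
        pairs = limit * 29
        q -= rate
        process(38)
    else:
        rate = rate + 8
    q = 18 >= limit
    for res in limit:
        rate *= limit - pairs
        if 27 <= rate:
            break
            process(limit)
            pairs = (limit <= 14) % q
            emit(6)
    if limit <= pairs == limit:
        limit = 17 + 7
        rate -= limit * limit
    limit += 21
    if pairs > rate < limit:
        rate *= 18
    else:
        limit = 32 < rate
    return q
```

9

Transformed code:
def step(q, limit, rate, pairs):
    process(pairs)
    if 1 != 9:
        raise ValueError(27)
    else:
        rate = rate + 8
    q = 18 >= limit
    for res in limit:
        rate = rate * (limit - pairs)
        if 27 <= rate:
            break
    if limit <= pairs == limit:
        limit = 17 + 7
        rate = rate - limit * limit
    limit = limit + 21
    if pairs > rate < limit:
        rate = rate * 18
    else:
        limit = 32 < rate
    return q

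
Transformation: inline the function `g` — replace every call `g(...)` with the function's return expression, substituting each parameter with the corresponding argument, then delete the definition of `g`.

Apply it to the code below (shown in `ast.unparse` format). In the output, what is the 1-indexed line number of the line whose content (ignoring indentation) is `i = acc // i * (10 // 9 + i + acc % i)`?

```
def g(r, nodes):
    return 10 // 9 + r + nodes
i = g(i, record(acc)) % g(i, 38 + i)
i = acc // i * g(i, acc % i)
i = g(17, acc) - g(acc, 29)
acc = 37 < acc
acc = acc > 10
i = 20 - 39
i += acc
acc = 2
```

Transformed code:
i = (10 // 9 + i + record(acc)) % (10 // 9 + i + (38 + i))
i = acc // i * (10 // 9 + i + acc % i)
i = 10 // 9 + 17 + acc - (10 // 9 + acc + 29)
acc = 37 < acc
acc = acc > 10
i = 20 - 39
i += acc
acc = 2

2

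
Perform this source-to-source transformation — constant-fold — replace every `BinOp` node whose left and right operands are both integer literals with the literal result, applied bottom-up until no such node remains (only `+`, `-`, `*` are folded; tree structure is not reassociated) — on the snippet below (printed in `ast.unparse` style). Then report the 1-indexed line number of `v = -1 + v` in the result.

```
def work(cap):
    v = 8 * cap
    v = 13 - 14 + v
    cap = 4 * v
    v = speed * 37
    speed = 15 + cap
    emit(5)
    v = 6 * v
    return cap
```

3

Transformed code:
def work(cap):
    v = 8 * cap
    v = -1 + v
    cap = 4 * v
    v = speed * 37
    speed = 15 + cap
    emit(5)
    v = 6 * v
    return cap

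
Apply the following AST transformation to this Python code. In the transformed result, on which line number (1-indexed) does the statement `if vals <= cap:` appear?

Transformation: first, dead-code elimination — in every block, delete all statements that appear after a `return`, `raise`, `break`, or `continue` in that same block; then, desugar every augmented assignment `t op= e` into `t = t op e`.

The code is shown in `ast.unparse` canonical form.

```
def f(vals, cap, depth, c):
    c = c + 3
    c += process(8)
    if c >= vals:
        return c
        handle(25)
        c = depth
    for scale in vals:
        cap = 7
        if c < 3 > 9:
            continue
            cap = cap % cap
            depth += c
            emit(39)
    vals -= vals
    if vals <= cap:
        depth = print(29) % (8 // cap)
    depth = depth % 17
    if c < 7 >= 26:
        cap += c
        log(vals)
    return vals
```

Transformed code:
def f(vals, cap, depth, c):
    c = c + 3
    c = c + process(8)
    if c >= vals:
        return c
    for scale in vals:
        cap = 7
        if c < 3 > 9:
            continue
    vals = vals - vals
    if vals <= cap:
        depth = print(29) % (8 // cap)
    depth = depth % 17
    if c < 7 >= 26:
        cap = cap + c
        log(vals)
    return vals

11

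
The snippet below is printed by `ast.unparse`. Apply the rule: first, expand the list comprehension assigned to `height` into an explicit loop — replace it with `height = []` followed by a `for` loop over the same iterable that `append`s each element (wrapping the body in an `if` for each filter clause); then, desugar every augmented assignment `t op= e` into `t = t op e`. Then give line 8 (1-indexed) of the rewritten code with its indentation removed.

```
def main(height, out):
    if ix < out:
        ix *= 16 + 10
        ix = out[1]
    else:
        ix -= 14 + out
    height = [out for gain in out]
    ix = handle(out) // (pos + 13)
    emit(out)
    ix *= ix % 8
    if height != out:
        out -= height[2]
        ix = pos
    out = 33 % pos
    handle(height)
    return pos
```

Transformed code:
def main(height, out):
    if ix < out:
        ix = ix * (16 + 10)
        ix = out[1]
    else:
        ix = ix - (14 + out)
    height = []
    for gain in out:
        height.append(out)
    ix = handle(out) // (pos + 13)
    emit(out)
    ix = ix * (ix % 8)
    if height != out:
        out = out - height[2]
        ix = pos
    out = 33 % pos
    handle(height)
    return pos

for gain in out:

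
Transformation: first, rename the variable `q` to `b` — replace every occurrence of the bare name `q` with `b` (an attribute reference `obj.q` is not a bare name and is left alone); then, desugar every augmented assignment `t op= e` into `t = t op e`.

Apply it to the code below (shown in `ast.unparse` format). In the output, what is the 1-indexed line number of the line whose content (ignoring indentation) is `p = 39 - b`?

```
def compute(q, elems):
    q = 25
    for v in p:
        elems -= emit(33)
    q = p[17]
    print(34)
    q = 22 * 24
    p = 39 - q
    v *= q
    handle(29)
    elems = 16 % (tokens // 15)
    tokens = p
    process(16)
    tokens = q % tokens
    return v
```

Transformed code:
def compute(b, elems):
    b = 25
    for v in p:
        elems = elems - emit(33)
    b = p[17]
    print(34)
    b = 22 * 24
    p = 39 - b
    v = v * b
    handle(29)
    elems = 16 % (tokens // 15)
    tokens = p
    process(16)
    tokens = b % tokens
    return v

8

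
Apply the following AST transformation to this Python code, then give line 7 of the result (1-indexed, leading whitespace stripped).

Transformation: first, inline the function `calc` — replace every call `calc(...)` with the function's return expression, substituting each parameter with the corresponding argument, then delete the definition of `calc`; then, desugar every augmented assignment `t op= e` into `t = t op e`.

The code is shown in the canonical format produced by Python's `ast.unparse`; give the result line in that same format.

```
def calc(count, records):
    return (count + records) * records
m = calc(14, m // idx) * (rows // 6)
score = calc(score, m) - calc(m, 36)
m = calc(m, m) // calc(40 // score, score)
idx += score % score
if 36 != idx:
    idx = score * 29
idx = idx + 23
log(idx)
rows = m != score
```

Transformed code:
m = (14 + m // idx) * (m // idx) * (rows // 6)
score = (score + m) * m - (m + 36) * 36
m = (m + m) * m // ((40 // score + score) * score)
idx = idx + score % score
if 36 != idx:
    idx = score * 29
idx = idx + 23
log(idx)
rows = m != score

idx = idx + 23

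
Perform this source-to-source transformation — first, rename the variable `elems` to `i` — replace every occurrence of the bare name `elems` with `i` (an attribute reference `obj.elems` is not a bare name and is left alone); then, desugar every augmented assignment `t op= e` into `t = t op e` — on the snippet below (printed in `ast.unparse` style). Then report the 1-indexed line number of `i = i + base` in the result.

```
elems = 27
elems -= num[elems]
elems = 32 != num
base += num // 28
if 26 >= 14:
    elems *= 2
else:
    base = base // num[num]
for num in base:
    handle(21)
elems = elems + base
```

11

Transformed code:
i = 27
i = i - num[i]
i = 32 != num
base = base + num // 28
if 26 >= 14:
    i = i * 2
else:
    base = base // num[num]
for num in base:
    handle(21)
i = i + base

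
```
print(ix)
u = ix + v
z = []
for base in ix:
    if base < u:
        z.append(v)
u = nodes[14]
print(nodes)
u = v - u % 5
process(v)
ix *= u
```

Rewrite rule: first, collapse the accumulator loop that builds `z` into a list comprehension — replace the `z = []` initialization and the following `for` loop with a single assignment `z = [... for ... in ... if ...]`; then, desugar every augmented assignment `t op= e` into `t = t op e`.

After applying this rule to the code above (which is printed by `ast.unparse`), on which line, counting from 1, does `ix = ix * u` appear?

8

Transformed code:
print(ix)
u = ix + v
z = [v for base in ix if base < u]
u = nodes[14]
print(nodes)
u = v - u % 5
process(v)
ix = ix * u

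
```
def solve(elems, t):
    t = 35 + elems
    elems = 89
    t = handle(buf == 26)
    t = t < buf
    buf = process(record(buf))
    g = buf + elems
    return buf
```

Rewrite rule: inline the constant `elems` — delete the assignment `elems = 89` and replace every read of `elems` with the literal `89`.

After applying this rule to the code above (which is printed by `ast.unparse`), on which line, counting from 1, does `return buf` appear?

Transformed code:
def solve(elems, t):
    t = 35 + 89
    t = handle(buf == 26)
    t = t < buf
    buf = process(record(buf))
    g = buf + 89
    return buf

7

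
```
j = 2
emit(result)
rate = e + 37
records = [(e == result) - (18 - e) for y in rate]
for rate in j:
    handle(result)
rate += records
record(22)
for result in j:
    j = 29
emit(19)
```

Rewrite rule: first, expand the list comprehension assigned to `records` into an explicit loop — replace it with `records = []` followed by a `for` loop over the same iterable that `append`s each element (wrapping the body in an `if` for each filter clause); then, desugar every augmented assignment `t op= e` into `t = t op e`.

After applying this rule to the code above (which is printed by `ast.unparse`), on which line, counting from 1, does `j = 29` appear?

Transformed code:
j = 2
emit(result)
rate = e + 37
records = []
for y in rate:
    records.append((e == result) - (18 - e))
for rate in j:
    handle(result)
rate = rate + records
record(22)
for result in j:
    j = 29
emit(19)

12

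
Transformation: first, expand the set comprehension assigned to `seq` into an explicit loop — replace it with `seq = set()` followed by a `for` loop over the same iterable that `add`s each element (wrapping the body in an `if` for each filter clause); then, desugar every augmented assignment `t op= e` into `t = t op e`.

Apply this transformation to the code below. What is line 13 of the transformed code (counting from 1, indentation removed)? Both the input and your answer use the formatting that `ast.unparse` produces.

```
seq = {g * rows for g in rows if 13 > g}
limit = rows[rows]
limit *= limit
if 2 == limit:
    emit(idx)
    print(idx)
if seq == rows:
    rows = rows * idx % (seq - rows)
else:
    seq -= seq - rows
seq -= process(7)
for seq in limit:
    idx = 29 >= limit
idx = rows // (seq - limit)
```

Transformed code:
seq = set()
for g in rows:
    if 13 > g:
        seq.add(g * rows)
limit = rows[rows]
limit = limit * limit
if 2 == limit:
    emit(idx)
    print(idx)
if seq == rows:
    rows = rows * idx % (seq - rows)
else:
    seq = seq - (seq - rows)
seq = seq - process(7)
for seq in limit:
    idx = 29 >= limit
idx = rows // (seq - limit)

seq = seq - (seq - rows)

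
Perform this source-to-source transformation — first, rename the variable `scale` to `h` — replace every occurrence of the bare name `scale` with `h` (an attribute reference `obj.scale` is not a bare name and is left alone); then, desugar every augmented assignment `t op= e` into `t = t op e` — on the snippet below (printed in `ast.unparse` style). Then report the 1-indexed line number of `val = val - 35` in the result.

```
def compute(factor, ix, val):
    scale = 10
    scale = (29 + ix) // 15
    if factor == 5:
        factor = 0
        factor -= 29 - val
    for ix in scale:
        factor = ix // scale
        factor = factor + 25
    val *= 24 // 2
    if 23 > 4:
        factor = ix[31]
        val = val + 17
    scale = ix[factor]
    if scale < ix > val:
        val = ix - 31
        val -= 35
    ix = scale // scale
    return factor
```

17

Transformed code:
def compute(factor, ix, val):
    h = 10
    h = (29 + ix) // 15
    if factor == 5:
        factor = 0
        factor = factor - (29 - val)
    for ix in h:
        factor = ix // h
        factor = factor + 25
    val = val * (24 // 2)
    if 23 > 4:
        factor = ix[31]
        val = val + 17
    h = ix[factor]
    if h < ix > val:
        val = ix - 31
        val = val - 35
    ix = h // h
    return factor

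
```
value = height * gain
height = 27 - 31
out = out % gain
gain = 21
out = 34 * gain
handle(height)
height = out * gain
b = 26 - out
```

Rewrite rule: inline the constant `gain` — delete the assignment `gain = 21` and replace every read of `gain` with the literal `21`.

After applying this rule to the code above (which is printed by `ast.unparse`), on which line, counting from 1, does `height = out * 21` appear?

Transformed code:
value = height * 21
height = 27 - 31
out = out % 21
out = 34 * 21
handle(height)
height = out * 21
b = 26 - out

6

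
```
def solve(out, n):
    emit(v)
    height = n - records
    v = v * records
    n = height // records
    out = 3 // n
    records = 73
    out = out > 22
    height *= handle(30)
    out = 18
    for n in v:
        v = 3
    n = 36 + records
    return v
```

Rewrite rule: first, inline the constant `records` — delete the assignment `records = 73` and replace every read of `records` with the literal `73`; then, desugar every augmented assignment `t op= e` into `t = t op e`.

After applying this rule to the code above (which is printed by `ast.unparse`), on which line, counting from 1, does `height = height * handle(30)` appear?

8

Transformed code:
def solve(out, n):
    emit(v)
    height = n - 73
    v = v * 73
    n = height // 73
    out = 3 // n
    out = out > 22
    height = height * handle(30)
    out = 18
    for n in v:
        v = 3
    n = 36 + 73
    return v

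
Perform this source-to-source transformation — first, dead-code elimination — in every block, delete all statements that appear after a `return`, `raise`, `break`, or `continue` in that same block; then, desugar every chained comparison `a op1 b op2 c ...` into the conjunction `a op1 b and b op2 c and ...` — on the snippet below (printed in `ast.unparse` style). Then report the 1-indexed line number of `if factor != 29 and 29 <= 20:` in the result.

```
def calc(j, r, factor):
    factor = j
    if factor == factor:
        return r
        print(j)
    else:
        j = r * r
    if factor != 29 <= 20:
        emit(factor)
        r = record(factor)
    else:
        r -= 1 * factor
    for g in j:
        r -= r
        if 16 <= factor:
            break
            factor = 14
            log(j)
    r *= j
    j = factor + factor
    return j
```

Transformed code:
def calc(j, r, factor):
    factor = j
    if factor == factor:
        return r
    else:
        j = r * r
    if factor != 29 and 29 <= 20:
        emit(factor)
        r = record(factor)
    else:
        r -= 1 * factor
    for g in j:
        r -= r
        if 16 <= factor:
            break
    r *= j
    j = factor + factor
    return j

7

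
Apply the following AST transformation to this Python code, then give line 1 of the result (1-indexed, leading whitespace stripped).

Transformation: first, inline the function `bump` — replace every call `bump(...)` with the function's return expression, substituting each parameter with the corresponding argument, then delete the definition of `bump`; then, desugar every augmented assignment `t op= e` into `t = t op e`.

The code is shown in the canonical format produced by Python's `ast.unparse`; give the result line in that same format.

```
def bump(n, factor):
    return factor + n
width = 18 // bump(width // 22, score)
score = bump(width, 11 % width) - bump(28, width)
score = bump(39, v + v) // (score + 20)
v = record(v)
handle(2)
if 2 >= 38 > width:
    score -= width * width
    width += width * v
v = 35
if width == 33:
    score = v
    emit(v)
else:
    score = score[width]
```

width = 18 // (score + width // 22)

Transformed code:
width = 18 // (score + width // 22)
score = 11 % width + width - (width + 28)
score = (v + v + 39) // (score + 20)
v = record(v)
handle(2)
if 2 >= 38 > width:
    score = score - width * width
    width = width + width * v
v = 35
if width == 33:
    score = v
    emit(v)
else:
    score = score[width]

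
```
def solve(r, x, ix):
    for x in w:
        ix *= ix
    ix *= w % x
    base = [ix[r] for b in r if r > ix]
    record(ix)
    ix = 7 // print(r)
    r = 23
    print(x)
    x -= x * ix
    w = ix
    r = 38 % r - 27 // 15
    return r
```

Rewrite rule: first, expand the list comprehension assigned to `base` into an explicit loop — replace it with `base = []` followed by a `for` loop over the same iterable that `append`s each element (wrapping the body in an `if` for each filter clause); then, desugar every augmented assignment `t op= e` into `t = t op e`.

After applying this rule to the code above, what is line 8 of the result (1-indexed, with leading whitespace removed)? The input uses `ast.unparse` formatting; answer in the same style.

base.append(ix[r])

Transformed code:
def solve(r, x, ix):
    for x in w:
        ix = ix * ix
    ix = ix * (w % x)
    base = []
    for b in r:
        if r > ix:
            base.append(ix[r])
    record(ix)
    ix = 7 // print(r)
    r = 23
    print(x)
    x = x - x * ix
    w = ix
    r = 38 % r - 27 // 15
    return r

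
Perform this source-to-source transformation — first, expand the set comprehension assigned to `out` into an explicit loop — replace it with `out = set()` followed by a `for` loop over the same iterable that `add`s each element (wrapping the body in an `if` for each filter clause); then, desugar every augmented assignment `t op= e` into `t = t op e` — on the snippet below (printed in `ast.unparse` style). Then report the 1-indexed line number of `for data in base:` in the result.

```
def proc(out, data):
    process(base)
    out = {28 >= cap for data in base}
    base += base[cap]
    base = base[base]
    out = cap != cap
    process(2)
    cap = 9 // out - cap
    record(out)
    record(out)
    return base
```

Transformed code:
def proc(out, data):
    process(base)
    out = set()
    for data in base:
        out.add(28 >= cap)
    base = base + base[cap]
    base = base[base]
    out = cap != cap
    process(2)
    cap = 9 // out - cap
    record(out)
    record(out)
    return base

4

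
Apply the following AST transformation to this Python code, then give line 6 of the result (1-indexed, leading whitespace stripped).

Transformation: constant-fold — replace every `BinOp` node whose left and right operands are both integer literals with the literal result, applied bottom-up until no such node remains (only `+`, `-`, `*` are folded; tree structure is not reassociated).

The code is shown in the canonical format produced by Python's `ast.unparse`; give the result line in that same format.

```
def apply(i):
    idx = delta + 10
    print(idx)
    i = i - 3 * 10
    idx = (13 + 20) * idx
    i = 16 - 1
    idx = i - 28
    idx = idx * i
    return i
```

i = 15

Transformed code:
def apply(i):
    idx = delta + 10
    print(idx)
    i = i - 30
    idx = 33 * idx
    i = 15
    idx = i - 28
    idx = idx * i
    return i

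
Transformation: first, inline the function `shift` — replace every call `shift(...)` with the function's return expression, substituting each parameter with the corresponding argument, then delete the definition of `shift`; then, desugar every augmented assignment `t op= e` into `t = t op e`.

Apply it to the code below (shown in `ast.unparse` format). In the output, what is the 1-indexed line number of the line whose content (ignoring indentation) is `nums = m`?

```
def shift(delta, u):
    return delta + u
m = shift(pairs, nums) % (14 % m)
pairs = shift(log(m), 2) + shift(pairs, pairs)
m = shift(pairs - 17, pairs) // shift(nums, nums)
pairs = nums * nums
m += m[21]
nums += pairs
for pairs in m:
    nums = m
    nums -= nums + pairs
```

8

Transformed code:
m = (pairs + nums) % (14 % m)
pairs = log(m) + 2 + (pairs + pairs)
m = (pairs - 17 + pairs) // (nums + nums)
pairs = nums * nums
m = m + m[21]
nums = nums + pairs
for pairs in m:
    nums = m
    nums = nums - (nums + pairs)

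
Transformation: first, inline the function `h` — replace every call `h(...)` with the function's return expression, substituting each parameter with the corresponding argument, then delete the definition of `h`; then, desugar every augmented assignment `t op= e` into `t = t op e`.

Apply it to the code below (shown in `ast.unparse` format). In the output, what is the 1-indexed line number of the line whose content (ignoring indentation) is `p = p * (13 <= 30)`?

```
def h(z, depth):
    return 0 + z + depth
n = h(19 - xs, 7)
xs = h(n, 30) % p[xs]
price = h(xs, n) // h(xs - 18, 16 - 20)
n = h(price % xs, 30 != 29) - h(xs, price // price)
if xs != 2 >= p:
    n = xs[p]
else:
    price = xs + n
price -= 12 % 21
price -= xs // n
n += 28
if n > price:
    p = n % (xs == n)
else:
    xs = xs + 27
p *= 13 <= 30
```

16

Transformed code:
n = 0 + (19 - xs) + 7
xs = (0 + n + 30) % p[xs]
price = (0 + xs + n) // (0 + (xs - 18) + (16 - 20))
n = 0 + price % xs + (30 != 29) - (0 + xs + price // price)
if xs != 2 >= p:
    n = xs[p]
else:
    price = xs + n
price = price - 12 % 21
price = price - xs // n
n = n + 28
if n > price:
    p = n % (xs == n)
else:
    xs = xs + 27
p = p * (13 <= 30)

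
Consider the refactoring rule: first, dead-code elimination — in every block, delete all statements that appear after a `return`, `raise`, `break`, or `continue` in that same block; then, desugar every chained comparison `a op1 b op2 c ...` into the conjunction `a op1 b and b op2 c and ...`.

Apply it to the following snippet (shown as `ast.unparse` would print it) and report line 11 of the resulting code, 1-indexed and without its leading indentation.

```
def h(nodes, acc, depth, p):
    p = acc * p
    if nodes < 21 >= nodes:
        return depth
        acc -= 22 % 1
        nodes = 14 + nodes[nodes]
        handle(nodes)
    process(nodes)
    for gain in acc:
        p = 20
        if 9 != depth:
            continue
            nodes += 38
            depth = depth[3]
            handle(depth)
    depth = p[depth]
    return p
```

Transformed code:
def h(nodes, acc, depth, p):
    p = acc * p
    if nodes < 21 and 21 >= nodes:
        return depth
    process(nodes)
    for gain in acc:
        p = 20
        if 9 != depth:
            continue
    depth = p[depth]
    return p

return p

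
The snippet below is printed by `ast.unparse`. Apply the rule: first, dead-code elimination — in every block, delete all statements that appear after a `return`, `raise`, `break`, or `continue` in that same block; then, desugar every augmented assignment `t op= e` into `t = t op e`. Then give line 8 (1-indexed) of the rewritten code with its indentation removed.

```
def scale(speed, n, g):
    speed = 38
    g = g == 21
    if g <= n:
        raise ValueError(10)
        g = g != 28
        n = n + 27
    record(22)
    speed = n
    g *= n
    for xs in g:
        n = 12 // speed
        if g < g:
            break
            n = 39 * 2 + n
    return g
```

g = g * n

Transformed code:
def scale(speed, n, g):
    speed = 38
    g = g == 21
    if g <= n:
        raise ValueError(10)
    record(22)
    speed = n
    g = g * n
    for xs in g:
        n = 12 // speed
        if g < g:
            break
    return g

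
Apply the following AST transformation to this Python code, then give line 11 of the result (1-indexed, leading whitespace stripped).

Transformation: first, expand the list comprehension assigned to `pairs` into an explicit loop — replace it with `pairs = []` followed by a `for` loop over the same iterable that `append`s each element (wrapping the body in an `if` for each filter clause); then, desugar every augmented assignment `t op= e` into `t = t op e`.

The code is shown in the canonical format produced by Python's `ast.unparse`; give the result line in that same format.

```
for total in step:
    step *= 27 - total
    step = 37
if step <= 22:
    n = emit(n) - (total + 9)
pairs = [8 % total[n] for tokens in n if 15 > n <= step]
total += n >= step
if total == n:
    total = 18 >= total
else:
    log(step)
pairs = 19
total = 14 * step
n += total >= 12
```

Transformed code:
for total in step:
    step = step * (27 - total)
    step = 37
if step <= 22:
    n = emit(n) - (total + 9)
pairs = []
for tokens in n:
    if 15 > n <= step:
        pairs.append(8 % total[n])
total = total + (n >= step)
if total == n:
    total = 18 >= total
else:
    log(step)
pairs = 19
total = 14 * step
n = n + (total >= 12)

if total == n:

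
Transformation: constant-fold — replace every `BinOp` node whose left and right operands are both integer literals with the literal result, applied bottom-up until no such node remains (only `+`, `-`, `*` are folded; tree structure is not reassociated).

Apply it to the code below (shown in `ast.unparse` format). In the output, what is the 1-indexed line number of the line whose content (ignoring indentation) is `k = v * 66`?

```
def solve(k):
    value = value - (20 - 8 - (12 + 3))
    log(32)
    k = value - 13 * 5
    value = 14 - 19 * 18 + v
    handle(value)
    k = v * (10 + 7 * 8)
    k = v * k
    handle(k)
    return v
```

7

Transformed code:
def solve(k):
    value = value - -3
    log(32)
    k = value - 65
    value = -328 + v
    handle(value)
    k = v * 66
    k = v * k
    handle(k)
    return v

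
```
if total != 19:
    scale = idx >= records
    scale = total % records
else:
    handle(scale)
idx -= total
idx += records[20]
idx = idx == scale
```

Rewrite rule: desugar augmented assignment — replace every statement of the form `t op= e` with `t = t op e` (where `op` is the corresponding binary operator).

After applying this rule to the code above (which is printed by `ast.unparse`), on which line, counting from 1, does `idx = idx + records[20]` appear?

Transformed code:
if total != 19:
    scale = idx >= records
    scale = total % records
else:
    handle(scale)
idx = idx - total
idx = idx + records[20]
idx = idx == scale

7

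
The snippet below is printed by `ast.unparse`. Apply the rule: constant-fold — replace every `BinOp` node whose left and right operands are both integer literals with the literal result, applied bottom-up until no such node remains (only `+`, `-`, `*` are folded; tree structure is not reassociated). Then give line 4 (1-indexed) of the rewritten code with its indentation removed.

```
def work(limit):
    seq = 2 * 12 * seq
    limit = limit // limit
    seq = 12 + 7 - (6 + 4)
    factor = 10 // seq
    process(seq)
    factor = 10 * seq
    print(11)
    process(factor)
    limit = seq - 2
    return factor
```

seq = 9

Transformed code:
def work(limit):
    seq = 24 * seq
    limit = limit // limit
    seq = 9
    factor = 10 // seq
    process(seq)
    factor = 10 * seq
    print(11)
    process(factor)
    limit = seq - 2
    return factor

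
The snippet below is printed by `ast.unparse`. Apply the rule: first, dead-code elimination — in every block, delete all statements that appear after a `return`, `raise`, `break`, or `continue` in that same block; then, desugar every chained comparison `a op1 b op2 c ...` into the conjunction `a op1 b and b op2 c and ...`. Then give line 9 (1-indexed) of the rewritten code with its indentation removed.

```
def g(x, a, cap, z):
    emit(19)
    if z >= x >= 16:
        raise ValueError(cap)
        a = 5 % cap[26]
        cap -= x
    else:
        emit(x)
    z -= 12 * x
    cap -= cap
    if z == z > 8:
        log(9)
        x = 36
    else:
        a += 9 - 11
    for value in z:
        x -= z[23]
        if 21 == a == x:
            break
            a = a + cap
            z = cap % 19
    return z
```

Transformed code:
def g(x, a, cap, z):
    emit(19)
    if z >= x and x >= 16:
        raise ValueError(cap)
    else:
        emit(x)
    z -= 12 * x
    cap -= cap
    if z == z and z > 8:
        log(9)
        x = 36
    else:
        a += 9 - 11
    for value in z:
        x -= z[23]
        if 21 == a and a == x:
            break
    return z

if z == z and z > 8:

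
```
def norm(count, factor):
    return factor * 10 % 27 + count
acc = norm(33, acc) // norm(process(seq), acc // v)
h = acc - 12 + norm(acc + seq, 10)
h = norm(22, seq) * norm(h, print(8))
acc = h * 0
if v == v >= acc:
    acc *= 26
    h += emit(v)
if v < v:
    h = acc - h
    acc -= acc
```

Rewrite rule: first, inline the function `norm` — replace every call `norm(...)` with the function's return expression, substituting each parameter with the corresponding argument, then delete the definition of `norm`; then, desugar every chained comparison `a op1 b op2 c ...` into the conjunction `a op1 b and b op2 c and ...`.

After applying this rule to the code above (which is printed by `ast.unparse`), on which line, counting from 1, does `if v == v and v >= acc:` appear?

Transformed code:
acc = (acc * 10 % 27 + 33) // (acc // v * 10 % 27 + process(seq))
h = acc - 12 + (10 * 10 % 27 + (acc + seq))
h = (seq * 10 % 27 + 22) * (print(8) * 10 % 27 + h)
acc = h * 0
if v == v and v >= acc:
    acc *= 26
    h += emit(v)
if v < v:
    h = acc - h
    acc -= acc

5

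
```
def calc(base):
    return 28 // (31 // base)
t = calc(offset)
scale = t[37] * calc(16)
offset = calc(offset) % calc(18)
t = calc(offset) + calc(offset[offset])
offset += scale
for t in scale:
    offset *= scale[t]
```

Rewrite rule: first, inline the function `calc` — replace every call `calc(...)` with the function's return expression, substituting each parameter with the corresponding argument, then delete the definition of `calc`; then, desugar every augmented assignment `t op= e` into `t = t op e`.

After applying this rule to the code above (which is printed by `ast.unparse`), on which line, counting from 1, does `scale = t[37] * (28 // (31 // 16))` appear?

2

Transformed code:
t = 28 // (31 // offset)
scale = t[37] * (28 // (31 // 16))
offset = 28 // (31 // offset) % (28 // (31 // 18))
t = 28 // (31 // offset) + 28 // (31 // offset[offset])
offset = offset + scale
for t in scale:
    offset = offset * scale[t]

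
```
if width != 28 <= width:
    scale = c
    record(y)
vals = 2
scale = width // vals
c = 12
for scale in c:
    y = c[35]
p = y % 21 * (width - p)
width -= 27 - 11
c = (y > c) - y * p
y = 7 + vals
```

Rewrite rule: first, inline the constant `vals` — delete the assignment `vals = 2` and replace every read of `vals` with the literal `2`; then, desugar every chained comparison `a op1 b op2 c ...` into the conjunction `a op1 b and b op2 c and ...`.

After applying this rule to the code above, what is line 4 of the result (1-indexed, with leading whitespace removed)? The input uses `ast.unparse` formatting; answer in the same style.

scale = width // 2

Transformed code:
if width != 28 and 28 <= width:
    scale = c
    record(y)
scale = width // 2
c = 12
for scale in c:
    y = c[35]
p = y % 21 * (width - p)
width -= 27 - 11
c = (y > c) - y * p
y = 7 + 2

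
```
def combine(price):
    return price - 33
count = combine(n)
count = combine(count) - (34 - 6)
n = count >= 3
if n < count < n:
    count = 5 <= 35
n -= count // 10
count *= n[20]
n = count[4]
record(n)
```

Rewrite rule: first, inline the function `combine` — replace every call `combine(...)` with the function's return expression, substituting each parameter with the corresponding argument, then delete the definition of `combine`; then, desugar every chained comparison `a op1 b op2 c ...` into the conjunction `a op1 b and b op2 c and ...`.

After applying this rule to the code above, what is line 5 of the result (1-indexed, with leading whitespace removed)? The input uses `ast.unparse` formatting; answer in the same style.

count = 5 <= 35

Transformed code:
count = n - 33
count = count - 33 - (34 - 6)
n = count >= 3
if n < count and count < n:
    count = 5 <= 35
n -= count // 10
count *= n[20]
n = count[4]
record(n)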